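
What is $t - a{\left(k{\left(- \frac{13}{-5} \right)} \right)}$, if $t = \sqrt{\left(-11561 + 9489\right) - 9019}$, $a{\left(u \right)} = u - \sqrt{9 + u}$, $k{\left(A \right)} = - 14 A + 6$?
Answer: $\frac{152}{5} + i \sqrt{11091} + \frac{i \sqrt{535}}{5} \approx 30.4 + 109.94 i$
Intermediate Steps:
$k{\left(A \right)} = 6 - 14 A$
$t = i \sqrt{11091}$ ($t = \sqrt{-2072 - 9019} = \sqrt{-11091} = i \sqrt{11091} \approx 105.31 i$)
$t - a{\left(k{\left(- \frac{13}{-5} \right)} \right)} = i \sqrt{11091} - \left(\left(6 - 14 \left(- \frac{13}{-5}\right)\right) - \sqrt{9 + \left(6 - 14 \left(- \frac{13}{-5}\right)\right)}\right) = i \sqrt{11091} - \left(\left(6 - 14 \left(\left(-13\right) \left(- \frac{1}{5}\right)\right)\right) - \sqrt{9 + \left(6 - 14 \left(\left(-13\right) \left(- \frac{1}{5}\right)\right)\right)}\right) = i \sqrt{11091} - \left(\left(6 - \frac{182}{5}\right) - \sqrt{9 + \left(6 - \frac{182}{5}\right)}\right) = i \sqrt{11091} - \left(- \frac{152}{5} - \sqrt{9 - \frac{152}{5}}\right) = i \sqrt{11091} - \left(- \frac{152}{5} - \sqrt{- \frac{107}{5}}\right) = i \sqrt{11091} - \left(- \frac{152}{5} - \frac{i \sqrt{535}}{5}\right) = i \sqrt{11091} + \left(\frac{152}{5} + \frac{i \sqrt{535}}{5}\right) = \frac{152}{5} + i \sqrt{11091} + \frac{i \sqrt{535}}{5}$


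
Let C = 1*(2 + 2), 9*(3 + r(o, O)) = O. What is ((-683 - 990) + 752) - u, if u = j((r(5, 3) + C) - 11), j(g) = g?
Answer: -2734/3 ≈ -911.33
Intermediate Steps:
r(o, O) = -3 + O/9
C = 4 (C = 1*4 = 4)
u = -29/3 (u = ((-3 + (⅑)*3) + 4) - 11 = ((-3 + ⅓) + 4) - 11 = (-8/3 + 4) - 11 = 4/3 - 11 = -29/3 ≈ -9.6667)
((-683 - 990) + 752) - u = ((-683 - 990) + 752) - 1*(-29/3) = (-1673 + 752) + 29/3 = -921 + 29/3 = -2734/3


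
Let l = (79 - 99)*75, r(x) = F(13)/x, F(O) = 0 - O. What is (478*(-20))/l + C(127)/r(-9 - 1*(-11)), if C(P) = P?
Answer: -12836/975 ≈ -13.165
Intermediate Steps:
F(O) = -O
r(x) = -13/x (r(x) = (-1*13)/x = -13/x)
l = -1500 (l = -20*75 = -1500)
(478*(-20))/l + C(127)/r(-9 - 1*(-11)) = (478*(-20))/(-1500) + 127/((-13/(-9 - 1*(-11)))) = -9560*(-1/1500) + 127/((-13/(-9 + 11))) = 478/75 + 127/((-13/2)) = 478/75 + 127/((-13*1/2)) = 478/75 + 127/(-13/2) = 478/75 + 127*(-2/13) = 478/75 - 254/13 = -12836/975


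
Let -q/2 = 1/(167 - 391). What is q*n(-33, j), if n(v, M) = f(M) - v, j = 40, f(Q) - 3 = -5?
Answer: 31/112 ≈ 0.27679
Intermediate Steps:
f(Q) = -2 (f(Q) = 3 - 5 = -2)
q = 1/112 (q = -2/(167 - 391) = -2/(-224) = -2*(-1/224) = 1/112 ≈ 0.0089286)
n(v, M) = -2 - v
q*n(-33, j) = (-2 - 1*(-33))/112 = (-2 + 33)/112 = (1/112)*31 = 31/112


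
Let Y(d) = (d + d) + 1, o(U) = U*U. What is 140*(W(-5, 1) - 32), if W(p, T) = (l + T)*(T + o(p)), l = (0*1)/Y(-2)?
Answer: -840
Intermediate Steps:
o(U) = U**2
Y(d) = 1 + 2*d (Y(d) = 2*d + 1 = 1 + 2*d)
l = 0 (l = (0*1)/(1 + 2*(-2)) = 0/(1 - 4) = 0/(-3) = 0*(-1/3) = 0)
W(p, T) = T*(T + p**2) (W(p, T) = (0 + T)*(T + p**2) = T*(T + p**2))
140*(W(-5, 1) - 32) = 140*(1*(1 + (-5)**2) - 32) = 140*(1*(1 + 25) - 32) = 140*(1*26 - 32) = 140*(26 - 32) = 140*(-6) = -840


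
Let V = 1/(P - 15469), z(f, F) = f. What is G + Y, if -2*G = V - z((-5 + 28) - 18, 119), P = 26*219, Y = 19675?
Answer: 192347563/9775 ≈ 19678.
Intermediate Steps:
P = 5694
V = -1/9775 (V = 1/(5694 - 15469) = 1/(-9775) = -1/9775 ≈ -0.00010230)
G = 24438/9775 (G = -(-1/9775 - ((-5 + 28) - 18))/2 = -(-1/9775 - (23 - 18))/2 = -(-1/9775 - 1*5)/2 = -(-1/9775 - 5)/2 = -½*(-48876/9775) = 24438/9775 ≈ 2.5000)
G + Y = 24438/9775 + 19675 = 192347563/9775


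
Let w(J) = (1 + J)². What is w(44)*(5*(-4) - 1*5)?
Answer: -50625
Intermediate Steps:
w(44)*(5*(-4) - 1*5) = (1 + 44)²*(5*(-4) - 1*5) = 45²*(-20 - 5) = 2025*(-25) = -50625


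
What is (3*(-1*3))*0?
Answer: 0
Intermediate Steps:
(3*(-1*3))*0 = (3*(-3))*0 = -9*0 = 0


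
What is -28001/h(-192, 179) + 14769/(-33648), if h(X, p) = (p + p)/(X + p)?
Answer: 2040503687/2007664 ≈ 1016.4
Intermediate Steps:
h(X, p) = 2*p/(X + p) (h(X, p) = (2*p)/(X + p) = 2*p/(X + p))
-28001/h(-192, 179) + 14769/(-33648) = -28001/(2*179/(-192 + 179)) + 14769/(-33648) = -28001/(2*179/(-13)) + 14769*(-1/33648) = -28001/(2*179*(-1/13)) - 4923/11216 = -28001/(-358/13) - 4923/11216 = -28001*(-13/358) - 4923/11216 = 364013/358 - 4923/11216 = 2040503687/2007664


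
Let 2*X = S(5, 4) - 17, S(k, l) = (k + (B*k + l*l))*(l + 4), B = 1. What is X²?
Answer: 36481/4 ≈ 9120.3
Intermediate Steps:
S(k, l) = (4 + l)*(l² + 2*k) (S(k, l) = (k + (1*k + l*l))*(l + 4) = (k + (k + l²))*(4 + l) = (l² + 2*k)*(4 + l) = (4 + l)*(l² + 2*k))
X = 191/2 (X = ((4³ + 4*4² + 8*5 + 2*5*4) - 17)/2 = ((64 + 4*16 + 40 + 40) - 17)/2 = ((64 + 64 + 40 + 40) - 17)/2 = (208 - 17)/2 = (½)*191 = 191/2 ≈ 95.500)
X² = (191/2)² = 36481/4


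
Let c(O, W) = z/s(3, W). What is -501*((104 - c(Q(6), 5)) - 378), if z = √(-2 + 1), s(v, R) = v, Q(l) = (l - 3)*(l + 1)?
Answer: 137274 + 167*I ≈ 1.3727e+5 + 167.0*I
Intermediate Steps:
Q(l) = (1 + l)*(-3 + l) (Q(l) = (-3 + l)*(1 + l) = (1 + l)*(-3 + l))
z = I (z = √(-1) = I ≈ 1.0*I)
c(O, W) = I/3
-501*((104 - c(Q(6), 5)) - 378) = -501*((104 - I/3) - 378) = -501*(-274 - I/3) = 137274 + 167*I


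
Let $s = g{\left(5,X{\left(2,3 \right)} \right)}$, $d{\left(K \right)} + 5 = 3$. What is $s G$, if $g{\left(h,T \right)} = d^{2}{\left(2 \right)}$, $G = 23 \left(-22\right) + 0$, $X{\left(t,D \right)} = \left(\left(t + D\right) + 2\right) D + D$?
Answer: $-2024$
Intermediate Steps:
$d{\left(K \right)} = -2$ ($d{\left(K \right)} = -5 + 3 = -2$)
$X{\left(t,D \right)} = D + D \left(2 + D + t\right)$ ($X{\left(t,D \right)} = \left(\left(D + t\right) + 2\right) D + D = \left(2 + D + t\right) D + D = D \left(2 + D + t\right) + D = D + D \left(2 + D + t\right)$)
$G = -506$ ($G = -506 + 0 = -506$)
$g{\left(h,T \right)} = 4$ ($g{\left(h,T \right)} = \left(-2\right)^{2} = 4$)
$s = 4$
$s G = 4 \left(-506\right) = -2024$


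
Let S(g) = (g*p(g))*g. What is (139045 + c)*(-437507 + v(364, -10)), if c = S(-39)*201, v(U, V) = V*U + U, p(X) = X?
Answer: 5194219489942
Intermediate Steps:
v(U, V) = U + U*V (v(U, V) = U*V + U = U + U*V)
S(g) = g³ (S(g) = (g*g)*g = g²*g = g³)
c = -11923119 (c = (-39)³*201 = -59319*201 = -11923119)
(139045 + c)*(-437507 + v(364, -10)) = (139045 - 11923119)*(-437507 + 364*(1 - 10)) = -11784074*(-437507 + 364*(-9)) = -11784074*(-437507 - 3276) = -11784074*(-440783) = 5194219489942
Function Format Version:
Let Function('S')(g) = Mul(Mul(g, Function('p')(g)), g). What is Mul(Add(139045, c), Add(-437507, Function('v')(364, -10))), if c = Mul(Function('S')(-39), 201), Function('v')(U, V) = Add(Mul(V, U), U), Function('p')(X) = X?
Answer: 5194219489942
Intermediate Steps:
Function('v')(U, V) = Add(U, Mul(U, V)) (Function('v')(U, V) = Add(Mul(U, V), U) = Add(U, Mul(U, V)))
Function('S')(g) = Pow(g, 3) (Function('S')(g) = Mul(Mul(g, g), g) = Mul(Pow(g, 2), g) = Pow(g, 3))
c = -11923119 (c = Mul(Pow(-39, 3), 201) = Mul(-59319, 201) = -11923119)
Mul(Add(139045, c), Add(-437507, Function('v')(364, -10))) = Mul(Add(139045, -11923119), Add(-437507, Mul(364, Add(1, -10)))) = Mul(-11784074, Add(-437507, Mul(364, -9))) = Mul(-11784074, Add(-437507, -3276)) = Mul(-11784074, -440783) = 5194219489942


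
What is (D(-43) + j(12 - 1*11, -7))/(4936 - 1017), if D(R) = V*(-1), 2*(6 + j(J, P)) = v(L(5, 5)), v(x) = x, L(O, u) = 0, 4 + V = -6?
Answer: 4/3919 ≈ 0.0010207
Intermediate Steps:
V = -10 (V = -4 - 6 = -10)
j(J, P) = -6 (j(J, P) = -6 + (1/2)*0 = -6 + 0 = -6)
D(R) = 10 (D(R) = -10*(-1) = 10)
(D(-43) + j(12 - 1*11, -7))/(4936 - 1017) = (10 - 6)/(4936 - 1017) = 4/3919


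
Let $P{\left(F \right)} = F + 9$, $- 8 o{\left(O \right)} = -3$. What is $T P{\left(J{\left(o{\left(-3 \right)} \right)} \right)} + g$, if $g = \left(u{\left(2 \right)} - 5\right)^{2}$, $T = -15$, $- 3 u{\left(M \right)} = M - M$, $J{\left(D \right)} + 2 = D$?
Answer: $- \frac{685}{8} \approx -85.625$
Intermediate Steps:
$o{\left(O \right)} = \frac{3}{8}$ ($o{\left(O \right)} = \left(- \frac{1}{8}\right) \left(-3\right) = \frac{3}{8}$)
$J{\left(D \right)} = -2 + D$
$u{\left(M \right)} = 0$ ($u{\left(M \right)} = - \frac{M - M}{3} = \left(- \frac{1}{3}\right) 0 = 0$)
$P{\left(F \right)} = 9 + F$
$g = 25$ ($g = \left(0 - 5\right)^{2} = \left(-5\right)^{2} = 25$)
$T P{\left(J{\left(o{\left(-3 \right)} \right)} \right)} + g = - 15 \left(9 + \left(-2 + \frac{3}{8}\right)\right) + 25 = - 15 \left(9 - \frac{13}{8}\right) + 25 = \left(-15\right) \frac{59}{8} + 25 = - \frac{885}{8} + 25 = - \frac{685}{8}$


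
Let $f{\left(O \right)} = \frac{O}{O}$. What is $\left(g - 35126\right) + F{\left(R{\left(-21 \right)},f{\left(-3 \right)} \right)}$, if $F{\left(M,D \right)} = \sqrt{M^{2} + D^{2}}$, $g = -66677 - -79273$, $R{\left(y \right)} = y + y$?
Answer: $-22530 + \sqrt{1765} \approx -22488.0$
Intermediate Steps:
$R{\left(y \right)} = 2 y$
$g = 12596$ ($g = -66677 + 79273 = 12596$)
$f{\left(O \right)} = 1$
$F{\left(M,D \right)} = \sqrt{D^{2} + M^{2}}$
$\left(g - 35126\right) + F{\left(R{\left(-21 \right)},f{\left(-3 \right)} \right)} = \left(12596 - 35126\right) + \sqrt{1^{2} + \left(2 \left(-21\right)\right)^{2}} = -22530 + \sqrt{1 + \left(-42\right)^{2}} = -22530 + \sqrt{1 + 1764} = -22530 + \sqrt{1765}$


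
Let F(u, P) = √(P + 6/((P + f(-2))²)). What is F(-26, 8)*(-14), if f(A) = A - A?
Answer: -7*√518/4 ≈ -39.829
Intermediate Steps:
f(A) = 0
F(u, P) = √(P + 6/P²) (F(u, P) = √(P + 6/((P + 0)²)) = √(P + 6/(P²)) = √(P + 6/P²))
F(-26, 8)*(-14) = √(8 + 6/8²)*(-14) = √(8 + 6*(1/64))*(-14) = √(8 + 3/32)*(-14) = √(259/32)*(-14) = (√518/8)*(-14) = -7*√518/4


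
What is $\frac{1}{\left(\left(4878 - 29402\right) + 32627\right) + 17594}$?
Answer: $\frac{1}{25697} \approx 3.8915 \cdot 10^{-5}$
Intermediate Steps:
$\frac{1}{\left(\left(4878 - 29402\right) + 32627\right) + 17594} = \frac{1}{\left(-24524 + 32627\right) + 17594} = \frac{1}{8103 + 17594} = \frac{1}{25697}$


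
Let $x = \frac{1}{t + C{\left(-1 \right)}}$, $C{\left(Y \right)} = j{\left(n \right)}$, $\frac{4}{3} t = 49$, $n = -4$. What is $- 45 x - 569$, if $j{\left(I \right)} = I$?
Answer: $- \frac{74719}{131} \approx -570.37$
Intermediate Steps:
$t = \frac{147}{4}$ ($t = \frac{3}{4} \cdot 49 = \frac{147}{4} \approx 36.75$)
$C{\left(Y \right)} = -4$
$x = \frac{4}{131}$ ($x = \frac{1}{\frac{147}{4} - 4} = \frac{1}{\frac{131}{4}} = \frac{4}{131} \approx 0.030534$)
$- 45 x - 569 = \left(-45\right) \frac{4}{131} - 569 = - \frac{180}{131} - 569 = - \frac{74719}{131}$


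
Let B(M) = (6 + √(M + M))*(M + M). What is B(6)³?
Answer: 746496 + 414720*√3 ≈ 1.4648e+6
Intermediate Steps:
B(M) = 2*M*(6 + √2*√M) (B(M) = (6 + √(2*M))*(2*M) = (6 + √2*√M)*(2*M) = 2*M*(6 + √2*√M))
B(6)³ = (12*6 + 2*√2*6^(3/2))³ = (72 + 2*√2*(6*√6))³ = (72 + 24*√3)³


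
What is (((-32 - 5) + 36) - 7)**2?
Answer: 64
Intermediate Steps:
(((-32 - 5) + 36) - 7)**2 = ((-37 + 36) - 7)**2 = (-1 - 7)**2 = (-8)**2 = 64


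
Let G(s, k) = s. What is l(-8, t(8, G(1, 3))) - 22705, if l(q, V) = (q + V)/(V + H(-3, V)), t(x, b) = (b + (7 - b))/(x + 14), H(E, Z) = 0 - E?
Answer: -1657634/73 ≈ -22707.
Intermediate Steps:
H(E, Z) = -E
t(x, b) = 7/(14 + x)
l(q, V) = (V + q)/(3 + V) (l(q, V) = (q + V)/(V - 1*(-3)) = (V + q)/(V + 3) = (V + q)/(3 + V))
l(-8, t(8, G(1, 3))) - 22705 = (7/(14 + 8) - 8)/(3 + 7/(14 + 8)) - 22705 = (7/22 - 8)/(3 + 7/22) - 22705 = -169/22/(73/22) - 22705 = (22/73)*(-169/22) - 22705 = -169/73 - 22705 = -1657634/73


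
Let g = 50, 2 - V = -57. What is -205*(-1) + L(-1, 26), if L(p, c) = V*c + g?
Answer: 1789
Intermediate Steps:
V = 59 (V = 2 - 1*(-57) = 2 + 57 = 59)
L(p, c) = 50 + 59*c (L(p, c) = 59*c + 50 = 50 + 59*c)
-205*(-1) + L(-1, 26) = -205*(-1) + (50 + 59*26) = 205 + (50 + 1534) = 205 + 1584 = 1789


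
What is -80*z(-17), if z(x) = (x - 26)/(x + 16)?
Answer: -3440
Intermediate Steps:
z(x) = (-26 + x)/(16 + x)
-80*z(-17) = -80*(-26 - 17)/(16 - 17) = -80*(-43)/(-1) = -(-80)*(-43) = -80*43 = -3440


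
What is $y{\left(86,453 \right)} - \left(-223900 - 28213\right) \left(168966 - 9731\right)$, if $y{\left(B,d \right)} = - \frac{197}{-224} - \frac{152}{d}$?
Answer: $\frac{4073615109908153}{101472} \approx 4.0145 \cdot 10^{10}$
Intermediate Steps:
$y{\left(B,d \right)} = \frac{197}{224} - \frac{152}{d}$ ($y{\left(B,d \right)} = \left(-197\right) \left(- \frac{1}{224}\right) - \frac{152}{d} = \frac{197}{224} - \frac{152}{d}$)
$y{\left(86,453 \right)} - \left(-223900 - 28213\right) \left(168966 - 9731\right) = \left(\frac{197}{224} - \frac{152}{453}\right) - \left(-223900 - 28213\right) \left(168966 - 9731\right) = \left(\frac{197}{224} - \frac{152}{453}\right) - \left(-252113\right) 159235 = \left(\frac{197}{224} - \frac{152}{453}\right) - -40145213555 = \frac{55193}{101472} + 40145213555 = \frac{4073615109908153}{101472}$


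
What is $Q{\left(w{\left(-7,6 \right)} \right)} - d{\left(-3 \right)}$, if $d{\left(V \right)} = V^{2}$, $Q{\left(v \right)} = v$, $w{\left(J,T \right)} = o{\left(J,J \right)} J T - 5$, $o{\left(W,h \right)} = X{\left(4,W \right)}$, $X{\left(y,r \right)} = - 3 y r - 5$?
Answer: $-3332$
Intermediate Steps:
$X{\left(y,r \right)} = -5 - 3 r y$ ($X{\left(y,r \right)} = - 3 r y - 5 = -5 - 3 r y$)
$o{\left(W,h \right)} = -5 - 12 W$ ($o{\left(W,h \right)} = -5 - 3 W 4 = -5 - 12 W$)
$w{\left(J,T \right)} = -5 + J T \left(-5 - 12 J\right)$ ($w{\left(J,T \right)} = \left(-5 - 12 J\right) J T - 5 = J \left(-5 - 12 J\right) T - 5 = J T \left(-5 - 12 J\right) - 5 = -5 + J T \left(-5 - 12 J\right)$)
$Q{\left(w{\left(-7,6 \right)} \right)} - d{\left(-3 \right)} = \left(-5 - \left(-7\right) 6 \left(5 + 12 \left(-7\right)\right)\right) - \left(-3\right)^{2} = \left(-5 - \left(-7\right) 6 \left(5 - 84\right)\right) - 9 = \left(-5 - \left(-7\right) 6 \left(-79\right)\right) - 9 = \left(-5 - 3318\right) - 9 = -3323 - 9 = -3332$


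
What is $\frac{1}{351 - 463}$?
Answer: $- \frac{1}{112} \approx -0.0089286$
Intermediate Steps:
$\frac{1}{351 - 463} = \frac{1}{-112} = - \frac{1}{112}$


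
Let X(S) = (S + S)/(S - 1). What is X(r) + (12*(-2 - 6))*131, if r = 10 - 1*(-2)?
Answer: -138312/11 ≈ -12574.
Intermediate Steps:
r = 12 (r = 10 + 2 = 12)
X(S) = 2*S/(-1 + S) (X(S) = (2*S)/(-1 + S) = 2*S/(-1 + S))
X(r) + (12*(-2 - 6))*131 = 2*12/(-1 + 12) + (12*(-2 - 6))*131 = 2*12/11 + (12*(-8))*131 = 2*12*(1/11) - 96*131 = 24/11 - 12576 = -138312/11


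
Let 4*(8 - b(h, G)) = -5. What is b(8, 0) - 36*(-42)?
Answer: 6085/4 ≈ 1521.3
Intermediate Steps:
b(h, G) = 37/4 (b(h, G) = 8 - 1/4*(-5) = 8 + 5/4 = 37/4)
b(8, 0) - 36*(-42) = 37/4 - 36*(-42) = 37/4 + 1512 = 6085/4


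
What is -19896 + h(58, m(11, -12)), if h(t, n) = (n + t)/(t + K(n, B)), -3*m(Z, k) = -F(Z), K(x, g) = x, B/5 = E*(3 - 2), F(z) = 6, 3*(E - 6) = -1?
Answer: -19895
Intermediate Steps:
E = 17/3 (E = 6 + (⅓)*(-1) = 6 - ⅓ = 17/3 ≈ 5.6667)
B = 85/3 (B = 5*(17*(3 - 2)/3) = 5*((17/3)*1) = 5*(17/3) = 85/3 ≈ 28.333)
m(Z, k) = 2 (m(Z, k) = -(-1)*6/3 = -⅓*(-6) = 2)
h(t, n) = 1 (h(t, n) = (n + t)/(t + n) = (n + t)/(n + t) = 1)
-19896 + h(58, m(11, -12)) = -19896 + 1 = -19895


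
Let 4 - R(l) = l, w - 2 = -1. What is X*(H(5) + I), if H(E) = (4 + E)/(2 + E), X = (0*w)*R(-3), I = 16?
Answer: 0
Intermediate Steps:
w = 1 (w = 2 - 1 = 1)
R(l) = 4 - l
X = 0 (X = (0*1)*(4 - 1*(-3)) = 0*(4 + 3) = 0*7 = 0)
H(E) = (4 + E)/(2 + E)
X*(H(5) + I) = 0*((4 + 5)/(2 + 5) + 16) = 0*(9/7 + 16) = 0*(121/7) = 0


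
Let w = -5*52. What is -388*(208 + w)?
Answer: 20176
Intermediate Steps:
w = -260
-388*(208 + w) = -388*(208 - 260) = -388*(-52) = 20176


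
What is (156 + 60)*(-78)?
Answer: -16848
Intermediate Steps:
(156 + 60)*(-78) = 216*(-78) = -16848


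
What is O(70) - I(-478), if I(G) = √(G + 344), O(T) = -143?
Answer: -143 - I*√134 ≈ -143.0 - 11.576*I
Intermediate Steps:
I(G) = √(344 + G)
O(70) - I(-478) = -143 - √(344 - 478) = -143 - √(-134) = -143 - I*√134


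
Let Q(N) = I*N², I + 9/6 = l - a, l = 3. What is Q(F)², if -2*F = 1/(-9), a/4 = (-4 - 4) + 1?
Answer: 3481/419904 ≈ 0.0082900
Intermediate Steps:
a = -28 (a = 4*((-4 - 4) + 1) = 4*(-8 + 1) = 4*(-7) = -28)
I = 59/2 (I = -3/2 + (3 - 1*(-28)) = -3/2 + (3 + 28) = -3/2 + 31 = 59/2 ≈ 29.500)
F = 1/18 (F = -½/(-9) = -½*(-⅑) = 1/18 ≈ 0.055556)
Q(N) = 59*N²/2
Q(F)² = (59*(1/18)²/2)² = ((59/2)*(1/324))² = (59/648)² = 3481/419904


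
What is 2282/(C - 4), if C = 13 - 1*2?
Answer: 326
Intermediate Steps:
C = 11 (C = 13 - 2 = 11)
2282/(C - 4) = 2282/(11 - 4) = 2282/7 = (⅐)*2282 = 326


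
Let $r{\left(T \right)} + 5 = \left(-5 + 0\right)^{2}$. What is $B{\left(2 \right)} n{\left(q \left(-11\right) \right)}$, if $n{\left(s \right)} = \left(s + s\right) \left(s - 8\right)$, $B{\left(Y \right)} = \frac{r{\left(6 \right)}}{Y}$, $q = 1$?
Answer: $4180$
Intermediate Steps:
$r{\left(T \right)} = 20$ ($r{\left(T \right)} = -5 + \left(-5 + 0\right)^{2} = -5 + \left(-5\right)^{2} = -5 + 25 = 20$)
$B{\left(Y \right)} = \frac{20}{Y}$
$n{\left(s \right)} = 2 s \left(-8 + s\right)$
$B{\left(2 \right)} n{\left(q \left(-11\right) \right)} = \frac{20}{2} \cdot 2 \cdot 1 \left(-11\right) \left(-8 + 1 \left(-11\right)\right) = 20 \cdot \frac{1}{2} \cdot 2 \left(-11\right) \left(-8 - 11\right) = 10 \cdot 2 \left(-11\right) \left(-19\right) = 10 \cdot 418 = 4180$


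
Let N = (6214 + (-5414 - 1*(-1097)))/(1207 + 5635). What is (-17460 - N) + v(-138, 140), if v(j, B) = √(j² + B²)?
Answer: -119463217/6842 + 2*√9661 ≈ -17264.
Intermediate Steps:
N = 1897/6842 (N = (6214 + (-5414 + 1097))/6842 = (6214 - 4317)*(1/6842) = 1897*(1/6842) = 1897/6842 ≈ 0.27726)
v(j, B) = √(B² + j²)
(-17460 - N) + v(-138, 140) = (-17460 - 1*1897/6842) + √(140² + (-138)²) = (-17460 - 1897/6842) + √(19600 + 19044) = -119463217/6842 + √38644 = -119463217/6842 + 2*√9661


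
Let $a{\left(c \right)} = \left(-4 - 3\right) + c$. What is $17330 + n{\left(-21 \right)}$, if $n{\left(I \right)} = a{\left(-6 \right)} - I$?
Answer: $17338$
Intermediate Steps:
$a{\left(c \right)} = -7 + c$
$n{\left(I \right)} = -13 - I$ ($n{\left(I \right)} = \left(-7 - 6\right) - I = -13 - I$)
$17330 + n{\left(-21 \right)} = 17330 - -8 = 17330 + \left(-13 + 21\right) = 17330 + 8 = 17338$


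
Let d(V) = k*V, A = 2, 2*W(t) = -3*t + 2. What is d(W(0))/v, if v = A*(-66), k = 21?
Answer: -7/44 ≈ -0.15909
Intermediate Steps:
W(t) = 1 - 3*t/2 (W(t) = (-3*t + 2)/2 = (2 - 3*t)/2 = 1 - 3*t/2)
d(V) = 21*V
v = -132 (v = 2*(-66) = -132)
d(W(0))/v = (21*(1 - 3/2*0))/(-132) = (21*(1 + 0))*(-1/132) = (21*1)*(-1/132) = 21*(-1/132) = -7/44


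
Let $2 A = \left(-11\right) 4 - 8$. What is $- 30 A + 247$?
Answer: $1027$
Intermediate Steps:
$A = -26$ ($A = \frac{\left(-11\right) 4 - 8}{2} = \frac{-44 - 8}{2} = \frac{1}{2} \left(-52\right) = -26$)
$- 30 A + 247 = \left(-30\right) \left(-26\right) + 247 = 780 + 247 = 1027$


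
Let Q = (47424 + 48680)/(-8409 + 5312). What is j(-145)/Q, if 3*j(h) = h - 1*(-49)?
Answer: 12388/12013 ≈ 1.0312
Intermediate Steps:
j(h) = 49/3 + h/3 (j(h) = (h - 1*(-49))/3 = (h + 49)/3 = (49 + h)/3 = 49/3 + h/3)
Q = -96104/3097 (Q = 96104/(-3097) = 96104*(-1/3097) = -96104/3097 ≈ -31.031)
j(-145)/Q = (49/3 + (1/3)*(-145))/(-96104/3097) = (49/3 - 145/3)*(-3097/96104) = -32*(-3097/96104) = 12388/12013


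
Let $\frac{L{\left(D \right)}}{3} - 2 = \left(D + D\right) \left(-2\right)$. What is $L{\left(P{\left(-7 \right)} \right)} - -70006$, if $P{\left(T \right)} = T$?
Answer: $70096$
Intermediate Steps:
$L{\left(D \right)} = 6 - 12 D$ ($L{\left(D \right)} = 6 + 3 \left(D + D\right) \left(-2\right) = 6 + 3 \cdot 2 D \left(-2\right) = 6 + 3 \left(- 4 D\right) = 6 - 12 D$)
$L{\left(P{\left(-7 \right)} \right)} - -70006 = \left(6 - -84\right) - -70006 = \left(6 + 84\right) + 70006 = 90 + 70006 = 70096$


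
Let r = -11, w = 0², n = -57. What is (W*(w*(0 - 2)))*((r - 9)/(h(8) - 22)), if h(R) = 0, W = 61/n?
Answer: 0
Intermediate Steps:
W = -61/57 (W = 61/(-57) = 61*(-1/57) = -61/57 ≈ -1.0702)
w = 0
(W*(w*(0 - 2)))*((r - 9)/(h(8) - 22)) = (-0*(0 - 2))*((-11 - 9)/(0 - 22)) = (-0*(-2))*(-20/(-22)) = (-61/57*0)*(-20*(-1/22)) = 0*(10/11) = 0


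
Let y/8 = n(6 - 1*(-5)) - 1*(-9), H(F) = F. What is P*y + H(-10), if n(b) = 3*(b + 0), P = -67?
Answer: -22522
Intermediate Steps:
n(b) = 3*b
y = 336 (y = 8*(3*(6 - 1*(-5)) - 1*(-9)) = 8*(3*(6 + 5) + 9) = 8*(3*11 + 9) = 8*(33 + 9) = 8*42 = 336)
P*y + H(-10) = -67*336 - 10 = -22512 - 10 = -22522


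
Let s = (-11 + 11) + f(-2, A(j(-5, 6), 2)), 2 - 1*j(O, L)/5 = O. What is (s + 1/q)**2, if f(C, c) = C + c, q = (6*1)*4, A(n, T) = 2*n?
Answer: 2666689/576 ≈ 4629.7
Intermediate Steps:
j(O, L) = 10 - 5*O
q = 24 (q = 6*4 = 24)
s = 68 (s = (-11 + 11) + (-2 + 2*(10 - 5*(-5))) = 0 + (-2 + 2*(10 + 25)) = 0 + (-2 + 2*35) = 0 + (-2 + 70) = 0 + 68 = 68)
(s + 1/q)**2 = (68 + 1/24)**2 = (1633/24)**2 = 2666689/576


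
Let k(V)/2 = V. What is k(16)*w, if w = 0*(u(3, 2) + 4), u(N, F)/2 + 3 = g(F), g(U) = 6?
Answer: 0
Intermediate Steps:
u(N, F) = 6 (u(N, F) = -6 + 2*6 = -6 + 12 = 6)
w = 0 (w = 0*(6 + 4) = 0*10 = 0)
k(V) = 2*V
k(16)*w = (2*16)*0 = 32*0 = 0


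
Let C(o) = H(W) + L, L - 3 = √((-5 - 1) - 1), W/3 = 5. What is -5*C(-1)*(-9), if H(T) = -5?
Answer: -90 + 45*I*√7 ≈ -90.0 + 119.06*I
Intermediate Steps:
W = 15 (W = 3*5 = 15)
L = 3 + I*√7 (L = 3 + √((-5 - 1) - 1) = 3 + √(-6 - 1) = 3 + √(-7) = 3 + I*√7 ≈ 3.0 + 2.6458*I)
C(o) = -2 + I*√7 (C(o) = -5 + (3 + I*√7) = -2 + I*√7)
-5*C(-1)*(-9) = -5*(-2 + I*√7)*(-9) = (10 - 5*I*√7)*(-9) = -90 + 45*I*√7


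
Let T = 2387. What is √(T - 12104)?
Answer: I*√9717 ≈ 98.575*I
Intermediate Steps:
√(T - 12104) = √(2387 - 12104) = √(-9717) = I*√9717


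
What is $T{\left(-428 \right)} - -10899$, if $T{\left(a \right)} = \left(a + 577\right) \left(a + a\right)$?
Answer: $-116645$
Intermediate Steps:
$T{\left(a \right)} = 2 a \left(577 + a\right)$ ($T{\left(a \right)} = \left(577 + a\right) 2 a = 2 a \left(577 + a\right)$)
$T{\left(-428 \right)} - -10899 = 2 \left(-428\right) \left(577 - 428\right) - -10899 = 2 \left(-428\right) 149 + 10899 = -127544 + 10899 = -116645$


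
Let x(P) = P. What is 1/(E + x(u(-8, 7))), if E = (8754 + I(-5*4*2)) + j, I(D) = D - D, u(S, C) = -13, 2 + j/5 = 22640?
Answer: 1/121931 ≈ 8.2014e-6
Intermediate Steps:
j = 113190 (j = -10 + 5*22640 = -10 + 113200 = 113190)
I(D) = 0
E = 121944 (E = (8754 + 0) + 113190 = 8754 + 113190 = 121944)
1/(E + x(u(-8, 7))) = 1/(121944 - 13) = 1/121931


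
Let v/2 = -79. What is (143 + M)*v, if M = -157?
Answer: 2212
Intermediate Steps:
v = -158 (v = 2*(-79) = -158)
(143 + M)*v = (143 - 157)*(-158) = -14*(-158) = 2212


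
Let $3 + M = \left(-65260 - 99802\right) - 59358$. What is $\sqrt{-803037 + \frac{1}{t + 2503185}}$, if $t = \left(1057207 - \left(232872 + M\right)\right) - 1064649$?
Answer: $\frac{i \sqrt{552010439292998982}}{829098} \approx 896.12 i$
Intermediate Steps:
$M = -224423$ ($M = -3 - 224420 = -224423$)
$t = -15891$ ($t = \left(1057207 - 8449\right) - 1064649 = 1048758 - 1064649 = -15891$)
$\sqrt{-803037 + \frac{1}{t + 2503185}} = \sqrt{-803037 + \frac{1}{-15891 + 2503185}} = \sqrt{-803037 + \frac{1}{2487294}} = \sqrt{- \frac{1997389111877}{2487294}} = \frac{i \sqrt{552010439292998982}}{829098}$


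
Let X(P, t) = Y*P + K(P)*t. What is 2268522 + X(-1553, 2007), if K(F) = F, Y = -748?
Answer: 313295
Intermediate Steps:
X(P, t) = -748*P + P*t
2268522 + X(-1553, 2007) = 2268522 - 1553*(-748 + 2007) = 2268522 - 1553*1259 = 2268522 - 1955227 = 313295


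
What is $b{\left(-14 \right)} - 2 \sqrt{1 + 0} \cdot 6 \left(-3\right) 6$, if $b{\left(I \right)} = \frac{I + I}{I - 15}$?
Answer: $\frac{6048}{29} \approx 208.55$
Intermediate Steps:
$b{\left(I \right)} = \frac{2 I}{-15 + I}$
$b{\left(-14 \right)} - 2 \sqrt{1 + 0} \cdot 6 \left(-3\right) 6 = 2 \left(-14\right) \frac{1}{-15 - 14} - 2 \sqrt{1 + 0} \cdot 6 \left(-3\right) 6 = 2 \left(-14\right) \frac{1}{-29} - 2 \sqrt{1} \left(\left(-18\right) 6\right) = 2 \left(-14\right) \left(- \frac{1}{29}\right) \left(-2\right) 1 \left(-108\right) = \frac{28 \left(\left(-2\right) \left(-108\right)\right)}{29} = \frac{28}{29} \cdot 216 = \frac{6048}{29}$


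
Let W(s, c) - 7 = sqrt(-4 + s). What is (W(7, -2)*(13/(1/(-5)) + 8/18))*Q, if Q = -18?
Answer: 8134 + 1162*sqrt(3) ≈ 10147.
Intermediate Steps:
W(s, c) = 7 + sqrt(-4 + s)
(W(7, -2)*(13/(1/(-5)) + 8/18))*Q = ((7 + sqrt(-4 + 7))*(13/(1/(-5)) + 8/18))*(-18) = ((7 + sqrt(3))*(13/(-1/5) + 8*(1/18)))*(-18) = ((7 + sqrt(3))*(13*(-5) + 4/9))*(-18) = ((7 + sqrt(3))*(-65 + 4/9))*(-18) = ((7 + sqrt(3))*(-581/9))*(-18) = (-4067/9 - 581*sqrt(3)/9)*(-18) = 8134 + 1162*sqrt(3)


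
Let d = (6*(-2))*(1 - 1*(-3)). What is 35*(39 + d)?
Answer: -315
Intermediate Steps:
d = -48 (d = -12*(1 + 3) = -12*4 = -48)
35*(39 + d) = 35*(39 - 48) = 35*(-9) = -315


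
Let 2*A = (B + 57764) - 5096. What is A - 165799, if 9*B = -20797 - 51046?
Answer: -2582213/18 ≈ -1.4346e+5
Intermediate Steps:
B = -71843/9 (B = (-20797 - 51046)/9 = (1/9)*(-71843) = -71843/9 ≈ -7982.6)
A = 402169/18 (A = ((-71843/9 + 57764) - 5096)/2 = (448033/9 - 5096)/2 = (1/2)*(402169/9) = 402169/18 ≈ 22343.)
A - 165799 = 402169/18 - 165799 = -2582213/18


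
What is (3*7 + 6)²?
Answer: 729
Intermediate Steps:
(3*7 + 6)² = (21 + 6)² = 27² = 729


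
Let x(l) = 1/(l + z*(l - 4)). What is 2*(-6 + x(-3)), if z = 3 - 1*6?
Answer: -107/9 ≈ -11.889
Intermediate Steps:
z = -3 (z = 3 - 6 = -3)
x(l) = 1/(12 - 2*l) (x(l) = 1/(l - 3*(l - 4)) = 1/(l - 3*(-4 + l)) = 1/(l + (12 - 3*l)) = 1/(12 - 2*l))
2*(-6 + x(-3)) = 2*(-6 + 1/(2*(6 - 1*(-3)))) = 2*(-6 + 1/(2*(6 + 3))) = 2*(-6 + (½)/9) = 2*(-6 + (½)*(⅑)) = 2*(-6 + 1/18) = 2*(-107/18) = -107/9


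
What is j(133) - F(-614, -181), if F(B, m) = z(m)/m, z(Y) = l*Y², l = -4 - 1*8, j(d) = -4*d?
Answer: -2704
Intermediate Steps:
l = -12 (l = -4 - 8 = -12)
z(Y) = -12*Y²
F(B, m) = -12*m (F(B, m) = (-12*m²)/m = -12*m)
j(133) - F(-614, -181) = -4*133 - (-12)*(-181) = -532 - 1*2172 = -532 - 2172 = -2704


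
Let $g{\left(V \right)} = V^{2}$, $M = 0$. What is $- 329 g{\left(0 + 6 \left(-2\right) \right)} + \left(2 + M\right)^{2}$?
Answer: $-47372$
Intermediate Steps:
$- 329 g{\left(0 + 6 \left(-2\right) \right)} + \left(2 + M\right)^{2} = - 329 \left(0 + 6 \left(-2\right)\right)^{2} + \left(2 + 0\right)^{2} = - 329 \left(0 - 12\right)^{2} + 2^{2} = - 329 \left(-12\right)^{2} + 4 = \left(-329\right) 144 + 4 = -47376 + 4 = -47372$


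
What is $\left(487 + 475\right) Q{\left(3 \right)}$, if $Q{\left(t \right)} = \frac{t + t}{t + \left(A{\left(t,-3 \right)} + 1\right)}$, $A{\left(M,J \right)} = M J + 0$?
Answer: $- \frac{5772}{5} \approx -1154.4$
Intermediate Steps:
$A{\left(M,J \right)} = J M$ ($A{\left(M,J \right)} = J M + 0 = J M$)
$Q{\left(t \right)} = \frac{2 t}{1 - 2 t}$ ($Q{\left(t \right)} = \frac{t + t}{t - \left(-1 + 3 t\right)} = \frac{2 t}{t - \left(-1 + 3 t\right)} = \frac{2 t}{1 - 2 t}$)
$\left(487 + 475\right) Q{\left(3 \right)} = \left(487 + 475\right) 2 \cdot 3 \frac{1}{1 - 6} = 962 \cdot 2 \cdot 3 \frac{1}{1 - 6} = 962 \cdot 2 \cdot 3 \frac{1}{-5} = 962 \cdot 2 \cdot 3 \left(- \frac{1}{5}\right) = 962 \left(- \frac{6}{5}\right) = - \frac{5772}{5}$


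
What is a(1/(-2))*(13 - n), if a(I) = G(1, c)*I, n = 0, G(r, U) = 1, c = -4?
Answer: -13/2 ≈ -6.5000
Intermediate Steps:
a(I) = I (a(I) = 1*I = I)
a(1/(-2))*(13 - n) = (13 - 1*0)/(-2) = -(13 + 0)/2 = -1/2*13 = -13/2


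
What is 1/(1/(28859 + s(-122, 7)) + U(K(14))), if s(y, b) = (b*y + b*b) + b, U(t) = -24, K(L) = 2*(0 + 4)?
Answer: -28061/673463 ≈ -0.041667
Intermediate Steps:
K(L) = 8 (K(L) = 2*4 = 8)
s(y, b) = b + b² + b*y (s(y, b) = (b*y + b²) + b = (b² + b*y) + b = b + b² + b*y)
1/(1/(28859 + s(-122, 7)) + U(K(14))) = 1/(1/(28859 + 7*(1 + 7 - 122)) - 24) = 1/(1/(28859 + 7*(-114)) - 24) = 1/(1/(28859 - 798) - 24) = 1/(1/28061 - 24) = 1/(-673463/28061) = -28061/673463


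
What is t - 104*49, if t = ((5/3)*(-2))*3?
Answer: -5106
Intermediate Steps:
t = -10 (t = ((5*(⅓))*(-2))*3 = ((5/3)*(-2))*3 = -10/3*3 = -10)
t - 104*49 = -10 - 104*49 = -10 - 5096 = -5106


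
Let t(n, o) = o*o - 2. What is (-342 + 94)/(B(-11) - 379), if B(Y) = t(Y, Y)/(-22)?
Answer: 5456/8457 ≈ 0.64515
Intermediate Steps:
t(n, o) = -2 + o² (t(n, o) = o² - 2 = -2 + o²)
B(Y) = 1/11 - Y²/22 (B(Y) = (-2 + Y²)/(-22) = (-2 + Y²)*(-1/22) = 1/11 - Y²/22)
(-342 + 94)/(B(-11) - 379) = (-342 + 94)/((1/11 - 1/22*(-11)²) - 379) = -248/((1/11 - 1/22*121) - 379) = -248/((1/11 - 11/2) - 379) = -248/(-119/22 - 379) = -248/(-8457/22) = -248*(-22/8457) = 5456/8457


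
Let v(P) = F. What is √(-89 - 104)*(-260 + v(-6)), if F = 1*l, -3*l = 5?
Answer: -785*I*√193/3 ≈ -3635.2*I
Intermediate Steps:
l = -5/3 (l = -⅓*5 = -5/3 ≈ -1.6667)
F = -5/3 (F = 1*(-5/3) = -5/3 ≈ -1.6667)
v(P) = -5/3
√(-89 - 104)*(-260 + v(-6)) = √(-89 - 104)*(-260 - 5/3) = √(-193)*(-785/3) = (I*√193)*(-785/3) = -785*I*√193/3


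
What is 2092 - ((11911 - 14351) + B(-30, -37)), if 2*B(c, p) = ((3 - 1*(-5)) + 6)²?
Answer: 4434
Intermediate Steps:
B(c, p) = 98 (B(c, p) = ((3 - 1*(-5)) + 6)²/2 = ((3 + 5) + 6)²/2 = (8 + 6)²/2 = (½)*14² = (½)*196 = 98)
2092 - ((11911 - 14351) + B(-30, -37)) = 2092 - ((11911 - 14351) + 98) = 2092 - (-2440 + 98) = 2092 - 1*(-2342) = 2092 + 2342 = 4434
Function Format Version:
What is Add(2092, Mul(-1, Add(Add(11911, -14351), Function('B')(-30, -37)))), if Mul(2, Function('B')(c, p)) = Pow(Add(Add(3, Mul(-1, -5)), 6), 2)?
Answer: 4434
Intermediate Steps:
Function('B')(c, p) = 98 (Function('B')(c, p) = Mul(Rational(1, 2), Pow(Add(Add(3, Mul(-1, -5)), 6), 2)) = Mul(Rational(1, 2), Pow(Add(Add(3, 5), 6), 2)) = Mul(Rational(1, 2), Pow(Add(8, 6), 2)) = Mul(Rational(1, 2), Pow(14, 2)) = Mul(Rational(1, 2), 196) = 98)
Add(2092, Mul(-1, Add(Add(11911, -14351), Function('B')(-30, -37)))) = Add(2092, Mul(-1, Add(Add(11911, -14351), 98))) = Add(2092, Mul(-1, Add(-2440, 98))) = Add(2092, Mul(-1, -2342)) = Add(2092, 2342) = 4434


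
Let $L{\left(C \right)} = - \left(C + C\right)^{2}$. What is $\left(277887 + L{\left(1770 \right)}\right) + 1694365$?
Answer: $-10559348$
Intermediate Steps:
$L{\left(C \right)} = - 4 C^{2}$ ($L{\left(C \right)} = - \left(2 C\right)^{2} = - 4 C^{2}$)
$\left(277887 + L{\left(1770 \right)}\right) + 1694365 = \left(277887 - 4 \cdot 1770^{2}\right) + 1694365 = \left(277887 - 12531600\right) + 1694365 = -12253713 + 1694365 = -10559348$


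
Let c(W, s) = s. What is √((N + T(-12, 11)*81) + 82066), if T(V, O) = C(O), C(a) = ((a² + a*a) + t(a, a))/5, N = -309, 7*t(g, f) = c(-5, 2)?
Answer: √104960485/35 ≈ 292.71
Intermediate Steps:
t(g, f) = 2/7 (t(g, f) = (⅐)*2 = 2/7)
C(a) = 2/35 + 2*a²/5 (C(a) = ((a² + a*a) + 2/7)/5 = ((a² + a²) + 2/7)*(⅕) = (2*a² + 2/7)*(⅕) = (2/7 + 2*a²)*(⅕) = 2/35 + 2*a²/5)
T(V, O) = 2/35 + 2*O²/5
√((N + T(-12, 11)*81) + 82066) = √((-309 + (2/35 + (⅖)*11²)*81) + 82066) = √((-309 + (2/35 + (⅖)*121)*81) + 82066) = √((-309 + (2/35 + 242/5)*81) + 82066) = √((-309 + (1696/35)*81) + 82066) = √((-309 + 137376/35) + 82066) = √(126561/35 + 82066) = √(2998871/35) = √104960485/35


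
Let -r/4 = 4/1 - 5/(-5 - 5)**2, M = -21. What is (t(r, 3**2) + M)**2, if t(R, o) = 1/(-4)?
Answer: 7225/16 ≈ 451.56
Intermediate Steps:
r = -79/5 (r = -4*(4/1 - 5/(-5 - 5)**2) = -4*(4*1 - 5/((-10)**2)) = -4*(4 - 5/100) = -4*(4 - 5*1/100) = -4*(4 - 1/20) = -4*79/20 = -79/5 ≈ -15.800)
t(R, o) = -1/4
(t(r, 3**2) + M)**2 = (-1/4 - 21)**2 = (-85/4)**2 = 7225/16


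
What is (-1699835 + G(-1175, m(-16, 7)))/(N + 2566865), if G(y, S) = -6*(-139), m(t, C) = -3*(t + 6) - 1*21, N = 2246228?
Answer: -1699001/4813093 ≈ -0.35300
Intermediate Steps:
m(t, C) = -39 - 3*t (m(t, C) = -3*(6 + t) - 21 = (-18 - 3*t) - 21 = -39 - 3*t)
G(y, S) = 834
(-1699835 + G(-1175, m(-16, 7)))/(N + 2566865) = (-1699835 + 834)/(2246228 + 2566865) = -1699001/4813093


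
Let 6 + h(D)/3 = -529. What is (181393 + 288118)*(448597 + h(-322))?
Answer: 209867660912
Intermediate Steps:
h(D) = -1605 (h(D) = -18 + 3*(-529) = -18 - 1587 = -1605)
(181393 + 288118)*(448597 + h(-322)) = (181393 + 288118)*(448597 - 1605) = 469511*446992 = 209867660912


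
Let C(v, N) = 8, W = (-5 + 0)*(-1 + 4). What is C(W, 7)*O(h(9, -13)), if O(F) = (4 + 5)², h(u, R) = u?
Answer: 648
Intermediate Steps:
W = -15 (W = -5*3 = -15)
O(F) = 81 (O(F) = 9² = 81)
C(W, 7)*O(h(9, -13)) = 8*81 = 648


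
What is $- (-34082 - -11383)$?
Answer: $22699$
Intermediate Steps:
$- (-34082 - -11383) = - (-34082 + 11383) = \left(-1\right) \left(-22699\right) = 22699$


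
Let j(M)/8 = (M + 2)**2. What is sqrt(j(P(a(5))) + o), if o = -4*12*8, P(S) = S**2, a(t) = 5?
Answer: 2*sqrt(1362) ≈ 73.811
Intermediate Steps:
o = -384 (o = -48*8 = -384)
j(M) = 8*(2 + M)**2 (j(M) = 8*(M + 2)**2 = 8*(2 + M)**2)
sqrt(j(P(a(5))) + o) = sqrt(8*(2 + 5**2)**2 - 384) = sqrt(8*(2 + 25)**2 - 384) = sqrt(8*27**2 - 384) = sqrt(8*729 - 384) = sqrt(5832 - 384) = sqrt(5448) = 2*sqrt(1362)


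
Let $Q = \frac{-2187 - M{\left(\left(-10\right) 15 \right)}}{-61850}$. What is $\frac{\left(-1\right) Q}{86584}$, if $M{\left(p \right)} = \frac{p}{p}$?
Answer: $- \frac{547}{1338805100} \approx -4.0857 \cdot 10^{-7}$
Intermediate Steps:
$M{\left(p \right)} = 1$
$Q = \frac{1094}{30925}$ ($Q = \frac{-2187 - 1}{-61850} = \left(-2187 - 1\right) \left(- \frac{1}{61850}\right) = \left(-2188\right) \left(- \frac{1}{61850}\right) = \frac{1094}{30925} \approx 0.035376$)
$\frac{\left(-1\right) Q}{86584} = \frac{\left(-1\right) \frac{1094}{30925}}{86584} = \left(- \frac{1094}{30925}\right) \frac{1}{86584} = - \frac{547}{1338805100}$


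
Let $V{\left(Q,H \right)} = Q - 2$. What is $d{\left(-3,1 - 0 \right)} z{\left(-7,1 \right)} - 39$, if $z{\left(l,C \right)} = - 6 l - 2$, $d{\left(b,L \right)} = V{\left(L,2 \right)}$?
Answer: $-79$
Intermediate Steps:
$V{\left(Q,H \right)} = -2 + Q$
$d{\left(b,L \right)} = -2 + L$
$z{\left(l,C \right)} = -2 - 6 l$
$d{\left(-3,1 - 0 \right)} z{\left(-7,1 \right)} - 39 = \left(-2 + \left(1 - 0\right)\right) \left(-2 - -42\right) - 39 = \left(-2 + \left(1 + 0\right)\right) \left(-2 + 42\right) - 39 = \left(-2 + 1\right) 40 - 39 = \left(-1\right) 40 - 39 = -40 - 39 = -79$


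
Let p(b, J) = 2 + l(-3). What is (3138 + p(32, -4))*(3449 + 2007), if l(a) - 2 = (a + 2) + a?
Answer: 17120928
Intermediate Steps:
l(a) = 4 + 2*a (l(a) = 2 + ((a + 2) + a) = 2 + ((2 + a) + a) = 2 + (2 + 2*a) = 4 + 2*a)
p(b, J) = 0 (p(b, J) = 2 + (4 + 2*(-3)) = 2 + (4 - 6) = 2 - 2 = 0)
(3138 + p(32, -4))*(3449 + 2007) = (3138 + 0)*(3449 + 2007) = 3138*5456 = 17120928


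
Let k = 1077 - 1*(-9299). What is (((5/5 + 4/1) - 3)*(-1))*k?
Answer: -20752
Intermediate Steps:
k = 10376 (k = 1077 + 9299 = 10376)
(((5/5 + 4/1) - 3)*(-1))*k = (((5/5 + 4/1) - 3)*(-1))*10376 = (((5*(⅕) + 4*1) - 3)*(-1))*10376 = (((1 + 4) - 3)*(-1))*10376 = ((5 - 3)*(-1))*10376 = (2*(-1))*10376 = -2*10376 = -20752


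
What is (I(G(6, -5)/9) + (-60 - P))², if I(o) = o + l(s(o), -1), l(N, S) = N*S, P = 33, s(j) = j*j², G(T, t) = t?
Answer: 4634477929/531441 ≈ 8720.6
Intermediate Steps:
s(j) = j³
I(o) = o - o³ (I(o) = o + o³*(-1) = o - o³)
(I(G(6, -5)/9) + (-60 - P))² = ((-5/9 - (-5/9)³) + (-60 - 1*33))² = ((-5*⅑ - (-5*⅑)³) + (-60 - 33))² = ((-5/9 - (-5/9)³) - 93)² = ((-5/9 - 1*(-125/729)) - 93)² = ((-5/9 + 125/729) - 93)² = (-280/729 - 93)² = (-68077/729)² = 4634477929/531441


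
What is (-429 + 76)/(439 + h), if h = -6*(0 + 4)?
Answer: -353/415 ≈ -0.85060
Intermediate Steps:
h = -24 (h = -6*4 = -24)
(-429 + 76)/(439 + h) = (-429 + 76)/(439 - 24) = -353/415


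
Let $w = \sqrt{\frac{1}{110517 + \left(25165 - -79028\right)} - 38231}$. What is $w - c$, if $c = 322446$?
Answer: $-322446 + \frac{i \sqrt{1762463784312390}}{214710} \approx -3.2245 \cdot 10^{5} + 195.53 i$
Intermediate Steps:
$w = \frac{i \sqrt{1762463784312390}}{214710}$ ($w = \sqrt{\frac{1}{110517 + \left(25165 + 79028\right)} - 38231} = \sqrt{\frac{1}{110517 + 104193} - 38231} = \sqrt{\frac{1}{214710} - 38231} = \sqrt{- \frac{8208578009}{214710}} = \frac{i \sqrt{1762463784312390}}{214710} \approx 195.53 i$)
$w - c = \frac{i \sqrt{1762463784312390}}{214710} - 322446 = -322446 + \frac{i \sqrt{1762463784312390}}{214710}$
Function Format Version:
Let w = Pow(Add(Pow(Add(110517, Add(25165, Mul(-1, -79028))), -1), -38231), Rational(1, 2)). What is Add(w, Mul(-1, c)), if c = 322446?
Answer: Add(-322446, Mul(Rational(1, 214710), I, Pow(1762463784312390, Rational(1, 2)))) ≈ Add(-3.2245e+5, Mul(195.53, I))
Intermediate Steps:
w = Mul(Rational(1, 214710), I, Pow(1762463784312390, Rational(1, 2))) (w = Pow(Add(Pow(Add(110517, Add(25165, 79028)), -1), -38231), Rational(1, 2)) = Pow(Add(Pow(Add(110517, 104193), -1), -38231), Rational(1, 2)) = Pow(Add(Pow(214710, -1), -38231), Rational(1, 2)) = Pow(Add(Rational(1, 214710), -38231), Rational(1, 2)) = Pow(Rational(-8208578009, 214710), Rational(1, 2)) = Mul(Rational(1, 214710), I, Pow(1762463784312390, Rational(1, 2))) ≈ Mul(195.53, I))
Add(w, Mul(-1, c)) = Add(Mul(Rational(1, 214710), I, Pow(1762463784312390, Rational(1, 2))), Mul(-1, 322446)) = Add(Mul(Rational(1, 214710), I, Pow(1762463784312390, Rational(1, 2))), -322446) = Add(-322446, Mul(Rational(1, 214710), I, Pow(1762463784312390, Rational(1, 2))))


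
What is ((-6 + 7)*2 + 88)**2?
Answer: 8100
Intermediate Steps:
((-6 + 7)*2 + 88)**2 = (1*2 + 88)**2 = (2 + 88)**2 = 90**2 = 8100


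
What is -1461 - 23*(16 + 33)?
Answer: -2588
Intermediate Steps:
-1461 - 23*(16 + 33) = -1461 - 23*49 = -1461 - 1127 = -2588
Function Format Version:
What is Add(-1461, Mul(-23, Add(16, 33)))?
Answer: -2588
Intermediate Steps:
Add(-1461, Mul(-23, Add(16, 33))) = Add(-1461, Mul(-23, 49)) = Add(-1461, -1127) = -2588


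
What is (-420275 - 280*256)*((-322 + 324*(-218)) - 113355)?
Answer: 90671734095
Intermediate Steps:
(-420275 - 280*256)*((-322 + 324*(-218)) - 113355) = (-420275 - 71680)*((-322 - 70632) - 113355) = -491955*(-70954 - 113355) = -491955*(-184309) = 90671734095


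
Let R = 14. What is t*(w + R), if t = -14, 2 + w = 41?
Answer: -742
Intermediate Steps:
w = 39 (w = -2 + 41 = 39)
t*(w + R) = -14*(39 + 14) = -14*53 = -742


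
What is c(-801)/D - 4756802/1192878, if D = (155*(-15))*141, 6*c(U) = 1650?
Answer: -3466059238/869011623 ≈ -3.9885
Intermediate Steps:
c(U) = 275 (c(U) = (⅙)*1650 = 275)
D = -327825 (D = -2325*141 = -327825)
c(-801)/D - 4756802/1192878 = 275/(-327825) - 4756802/1192878 = 275*(-1/327825) - 4756802*1/1192878 = -11/13113 - 2378401/596439 = -3466059238/869011623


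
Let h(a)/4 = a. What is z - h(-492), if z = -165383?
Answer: -163415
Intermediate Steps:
h(a) = 4*a
z - h(-492) = -165383 - 4*(-492) = -165383 - 1*(-1968) = -165383 + 1968 = -163415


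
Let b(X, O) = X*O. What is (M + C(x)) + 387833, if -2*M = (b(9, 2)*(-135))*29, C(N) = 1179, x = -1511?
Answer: 424247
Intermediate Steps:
b(X, O) = O*X
M = 35235 (M = -(2*9)*(-135)*29/2 = -18*(-135)*29/2 = -(-1215)*29 = -1/2*(-70470) = 35235)
(M + C(x)) + 387833 = (35235 + 1179) + 387833 = 36414 + 387833 = 424247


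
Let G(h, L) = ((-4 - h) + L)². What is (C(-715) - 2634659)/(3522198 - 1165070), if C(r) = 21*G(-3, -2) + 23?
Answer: -2634447/2357128 ≈ -1.1177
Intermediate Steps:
G(h, L) = (-4 + L - h)²
C(r) = 212 (C(r) = 21*(4 - 3 - 1*(-2))² + 23 = 21*(4 - 3 + 2)² + 23 = 21*3² + 23 = 21*9 + 23 = 189 + 23 = 212)
(C(-715) - 2634659)/(3522198 - 1165070) = (212 - 2634659)/(3522198 - 1165070) = -2634447/2357128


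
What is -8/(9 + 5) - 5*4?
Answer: -144/7 ≈ -20.571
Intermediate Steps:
-8/(9 + 5) - 5*4 = -8/14 - 20 = -8*1/14 - 20 = -4/7 - 20 = -144/7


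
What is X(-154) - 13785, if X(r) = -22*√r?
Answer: -13785 - 22*I*√154 ≈ -13785.0 - 273.01*I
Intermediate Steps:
X(-154) - 13785 = -22*I*√154 - 13785 = -13785 - 22*I*√154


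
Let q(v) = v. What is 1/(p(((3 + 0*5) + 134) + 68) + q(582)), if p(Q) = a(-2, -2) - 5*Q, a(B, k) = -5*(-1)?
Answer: -1/438 ≈ -0.0022831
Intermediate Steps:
a(B, k) = 5
p(Q) = 5 - 5*Q
1/(p(((3 + 0*5) + 134) + 68) + q(582)) = 1/((5 - 5*(((3 + 0*5) + 134) + 68)) + 582) = 1/((5 - 5*(((3 + 0) + 134) + 68)) + 582) = 1/((5 - 5*((3 + 134) + 68)) + 582) = 1/((5 - 5*(137 + 68)) + 582) = 1/((5 - 5*205) + 582) = 1/((5 - 1025) + 582) = 1/(-1020 + 582) = 1/(-438) = -1/438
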